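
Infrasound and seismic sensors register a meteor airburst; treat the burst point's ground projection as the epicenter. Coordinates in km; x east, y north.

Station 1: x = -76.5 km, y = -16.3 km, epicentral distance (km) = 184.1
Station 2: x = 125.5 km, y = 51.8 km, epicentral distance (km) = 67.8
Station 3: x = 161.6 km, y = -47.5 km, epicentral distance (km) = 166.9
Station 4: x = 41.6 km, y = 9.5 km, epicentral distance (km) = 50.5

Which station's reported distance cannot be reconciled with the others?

Station 4

Solve using three stations at a time. Using Station 1, Station 2, Station 3 (subtract circle equations pairwise → linear system) gives (x, y) ≈ (71.6, 93.1).
Distances from that point to each station vs reported:
  Station 1: calculated 184.1 vs reported 184.1 → residual 0.0 km
  Station 2: calculated 67.9 vs reported 67.8 → residual 0.1 km
  Station 3: calculated 166.9 vs reported 166.9 → residual 0.0 km
  Station 4: calculated 88.8 vs reported 50.5 → residual 38.3 km
Station 1, Station 2, Station 3 are mutually consistent (residuals ≈ 0); Station 4 is off by 38.3 km.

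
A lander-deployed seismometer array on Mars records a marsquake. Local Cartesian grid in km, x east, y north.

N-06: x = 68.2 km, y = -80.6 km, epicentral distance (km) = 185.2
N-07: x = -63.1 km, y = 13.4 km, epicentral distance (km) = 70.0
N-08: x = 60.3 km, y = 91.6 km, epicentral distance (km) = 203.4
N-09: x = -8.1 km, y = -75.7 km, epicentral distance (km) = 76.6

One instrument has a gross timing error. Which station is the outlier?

N-06

Solve using three stations at a time. Using N-07, N-08, N-09 (subtract circle equations pairwise → linear system) gives (x, y) ≈ (-81.6, -54.1).
Distances from that point to each station vs reported:
  N-06: calculated 152.1 vs reported 185.2 → residual 33.1 km
  N-07: calculated 70.0 vs reported 70.0 → residual 0.0 km
  N-08: calculated 203.4 vs reported 203.4 → residual 0.0 km
  N-09: calculated 76.6 vs reported 76.6 → residual 0.0 km
N-07, N-08, N-09 are mutually consistent (residuals ≈ 0); N-06 is off by 33.1 km.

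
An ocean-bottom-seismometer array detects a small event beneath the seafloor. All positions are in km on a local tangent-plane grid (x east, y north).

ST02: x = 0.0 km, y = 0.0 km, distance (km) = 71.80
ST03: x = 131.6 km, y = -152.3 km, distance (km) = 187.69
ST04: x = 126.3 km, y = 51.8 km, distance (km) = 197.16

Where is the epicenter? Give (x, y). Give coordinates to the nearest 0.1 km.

x ≈ -33.7 km, y ≈ -63.4 km

Circle about each station: x² + y² = 71.80²; (x − 131.6)² + (y + 152.3)² = 187.69²; (x − 126.3)² + (y − 51.8)² = 197.16².
Subtracting pairs of circle equations eliminates x²+y² and gives linear equations (the radical axes):
263.2 x − 304.6 y = 10441.55
252.6 x + 103.6 y = -15081.90
Solving the 2×2 system: x ≈ -33.7, y ≈ -63.4 km.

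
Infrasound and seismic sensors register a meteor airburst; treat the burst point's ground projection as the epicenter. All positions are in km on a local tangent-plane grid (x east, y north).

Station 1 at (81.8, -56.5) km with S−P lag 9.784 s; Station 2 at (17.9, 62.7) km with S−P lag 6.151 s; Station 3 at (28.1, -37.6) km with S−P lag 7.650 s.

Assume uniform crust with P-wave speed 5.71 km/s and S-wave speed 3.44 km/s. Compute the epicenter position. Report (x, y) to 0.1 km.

Distance from S−P lag: d = Δt · v_P v_S / (v_P − v_S) = Δt · (5.71·3.44)/(5.71−3.44) ≈ 8.6530·Δt.
So d_Station 1 = 84.66, d_Station 2 = 53.22, d_Station 3 = 66.20 km.
Circle about each station: (x − 81.8)² + (y + 56.5)² = 84.66²; (x − 17.9)² + (y − 62.7)² = 53.22²; (x − 28.1)² + (y + 37.6)² = 66.20².
Subtracting the Station 1 equation from the Station 2 and Station 3 equations removes the quadratic terms:
-127.8 x + 238.4 y = -1296.84
-107.4 x + 37.8 y = -4895.24
Solving the 2×2 system: x ≈ 53.8, y ≈ 23.4 km.

(53.8, 23.4)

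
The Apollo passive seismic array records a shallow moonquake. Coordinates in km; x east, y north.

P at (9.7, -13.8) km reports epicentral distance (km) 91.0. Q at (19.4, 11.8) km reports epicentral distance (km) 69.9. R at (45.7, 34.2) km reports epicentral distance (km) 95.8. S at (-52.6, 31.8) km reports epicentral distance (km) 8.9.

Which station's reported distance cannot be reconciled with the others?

P

Solve using three stations at a time. Using Q, R, S (subtract circle equations pairwise → linear system) gives (x, y) ≈ (-49.5, 23.5).
Distances from that point to each station vs reported:
  P: calculated 70.0 vs reported 91.0 → residual 21.0 km
  Q: calculated 69.9 vs reported 69.9 → residual 0.0 km
  R: calculated 95.8 vs reported 95.8 → residual 0.0 km
  S: calculated 8.8 vs reported 8.9 → residual 0.1 km
Q, R, S are mutually consistent (residuals ≈ 0); P is off by 21.0 km.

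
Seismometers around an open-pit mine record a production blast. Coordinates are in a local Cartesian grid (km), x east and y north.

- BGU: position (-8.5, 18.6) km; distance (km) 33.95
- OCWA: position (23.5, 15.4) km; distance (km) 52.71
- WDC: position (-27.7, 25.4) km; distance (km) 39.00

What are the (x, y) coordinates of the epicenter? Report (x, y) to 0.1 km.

Circle about each station: (x + 8.5)² + (y − 18.6)² = 33.95²; (x − 23.5)² + (y − 15.4)² = 52.71²; (x + 27.7)² + (y − 25.4)² = 39.00².
Subtracting the BGU equation from the OCWA and WDC equations removes the quadratic terms:
64.0 x − 6.4 y = -1254.54
-38.4 x + 13.6 y = 625.84
Solving the 2×2 system: x ≈ -20.9, y ≈ -13.0 km.
Check against BGU (with the unrounded x, y): √((x + 8.5)²+(y − 18.6)²) = 33.95 ≈ 33.95 km. ✓

-20.9 km east, -13.0 km north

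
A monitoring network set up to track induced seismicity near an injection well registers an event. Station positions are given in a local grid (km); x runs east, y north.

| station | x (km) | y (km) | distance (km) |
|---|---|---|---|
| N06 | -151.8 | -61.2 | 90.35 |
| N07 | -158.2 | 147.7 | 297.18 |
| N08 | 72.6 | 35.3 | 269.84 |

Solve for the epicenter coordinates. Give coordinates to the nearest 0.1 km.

Circle about each station: (x + 151.8)² + (y + 61.2)² = 90.35²; (x + 158.2)² + (y − 147.7)² = 297.18²; (x − 72.6)² + (y − 35.3)² = 269.84².
Subtracting pairs of circle equations eliminates x²+y² and gives linear equations (the radical axes):
-12.8 x + 417.8 y = -60098.98
448.8 x + 193.0 y = -84922.33
Solving the 2×2 system: x ≈ -125.7, y ≈ -147.7 km.

x ≈ -125.7 km, y ≈ -147.7 km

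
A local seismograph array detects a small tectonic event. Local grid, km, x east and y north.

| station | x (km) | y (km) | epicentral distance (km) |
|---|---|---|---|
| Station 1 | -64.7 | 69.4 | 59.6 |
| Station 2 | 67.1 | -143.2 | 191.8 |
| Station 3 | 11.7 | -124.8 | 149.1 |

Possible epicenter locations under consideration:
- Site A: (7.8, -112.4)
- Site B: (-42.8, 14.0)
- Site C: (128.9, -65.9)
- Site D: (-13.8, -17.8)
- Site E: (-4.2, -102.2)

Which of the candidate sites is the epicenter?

For each candidate, compare |candidate − station| to the reported distance:
Site A: residuals Station 1 136.1, Station 2 125.0, Station 3 136.1 → max 136.1 km
Site B: residuals Station 1 0.0, Station 2 0.0, Station 3 0.0 → max 0.0 km
Site C: residuals Station 1 176.6, Station 2 92.8, Station 3 17.9 → max 176.6 km
Site D: residuals Station 1 41.4, Station 2 42.6, Station 3 39.1 → max 42.6 km
Site E: residuals Station 1 122.4, Station 2 109.6, Station 3 121.5 → max 122.4 km
Only Site B has all residuals ≈ 0.

Site B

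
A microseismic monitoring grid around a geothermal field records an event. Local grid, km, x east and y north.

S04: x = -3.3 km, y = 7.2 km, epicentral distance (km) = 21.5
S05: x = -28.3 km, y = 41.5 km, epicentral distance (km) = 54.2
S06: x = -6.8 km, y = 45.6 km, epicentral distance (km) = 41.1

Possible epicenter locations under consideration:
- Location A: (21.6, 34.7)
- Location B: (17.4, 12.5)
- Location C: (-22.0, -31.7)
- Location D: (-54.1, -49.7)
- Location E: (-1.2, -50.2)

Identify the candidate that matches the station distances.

For each candidate, compare |candidate − station| to the reported distance:
Location A: residuals S04 15.6, S05 3.8, S06 10.7 → max 15.6 km
Location B: residuals S04 0.1, S05 0.1, S06 0.1 → max 0.1 km
Location C: residuals S04 21.7, S05 19.3, S06 37.7 → max 37.7 km
Location D: residuals S04 54.8, S05 40.6, S06 65.3 → max 65.3 km
Location E: residuals S04 35.9, S05 41.4, S06 54.9 → max 54.9 km
Only Location B has all residuals ≈ 0.

Location B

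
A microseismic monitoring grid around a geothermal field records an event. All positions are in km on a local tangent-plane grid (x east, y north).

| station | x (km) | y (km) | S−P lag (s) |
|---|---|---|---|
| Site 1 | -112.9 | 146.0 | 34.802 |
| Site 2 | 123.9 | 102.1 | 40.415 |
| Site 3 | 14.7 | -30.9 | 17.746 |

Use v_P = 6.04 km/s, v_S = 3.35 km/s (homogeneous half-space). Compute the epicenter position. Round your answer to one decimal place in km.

Distance from S−P lag: d = Δt · v_P v_S / (v_P − v_S) = Δt · (6.04·3.35)/(6.04−3.35) ≈ 7.5219·Δt.
So d_Site 1 = 261.78, d_Site 2 = 304.00, d_Site 3 = 133.48 km.
Circle about each station: (x + 112.9)² + (y − 146.0)² = 261.78²; (x − 123.9)² + (y − 102.1)² = 304.00²; (x − 14.7)² + (y + 30.9)² = 133.48².
Subtracting pairs of circle equations eliminates x²+y² and gives linear equations (the radical axes):
473.6 x − 87.8 y = -32174.02
255.2 x − 353.8 y = 17820.35
Solving the 2×2 system: x ≈ -89.2, y ≈ -114.7 km.

(-89.2, -114.7)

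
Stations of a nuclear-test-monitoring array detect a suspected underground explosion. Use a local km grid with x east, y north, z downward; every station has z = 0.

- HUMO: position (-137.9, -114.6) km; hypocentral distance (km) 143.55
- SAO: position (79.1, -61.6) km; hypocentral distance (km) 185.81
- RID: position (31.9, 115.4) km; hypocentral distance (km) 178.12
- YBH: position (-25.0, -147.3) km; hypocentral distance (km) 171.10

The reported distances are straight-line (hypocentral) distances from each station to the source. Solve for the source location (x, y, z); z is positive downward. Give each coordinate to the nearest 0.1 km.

(-82.5, -2.0, 69.7)

Each station gives a sphere (x−x_i)² + (y−y_i)² + z² = d_i² (stations at z=0).
Subtracting the HUMO sphere from SAO and RID: z² cancels, leaving linear equations in x and y:
434.0 x + 106.0 y = -36016.95
339.6 x + 460.0 y = -28934.93
Solving: x ≈ -82.501, y ≈ -1.995 km (keep extra digits for the depth step; rounded: -82.5, -2.0).
Then from the HUMO sphere: z² = 143.55² − (x + 137.9)² − (y + 114.6)² with x = -82.501, y = -1.995, so z ≈ 69.697 ≈ 69.7 km.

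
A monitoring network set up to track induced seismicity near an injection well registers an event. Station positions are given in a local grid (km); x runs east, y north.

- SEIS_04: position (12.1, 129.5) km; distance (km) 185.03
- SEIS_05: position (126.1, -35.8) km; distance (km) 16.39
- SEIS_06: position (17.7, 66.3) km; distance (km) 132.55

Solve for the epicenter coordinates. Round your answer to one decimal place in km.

Circle about each station: (x − 12.1)² + (y − 129.5)² = 185.03²; (x − 126.1)² + (y + 35.8)² = 16.39²; (x − 17.7)² + (y − 66.3)² = 132.55².
Subtracting the SEIS_04 equation from the SEIS_05 and SEIS_06 equations removes the quadratic terms:
228.0 x − 330.6 y = 34233.66
11.2 x − 126.4 y = 4458.92
Solving the 2×2 system: x ≈ 113.6, y ≈ -25.2 km.

x ≈ 113.6 km, y ≈ -25.2 km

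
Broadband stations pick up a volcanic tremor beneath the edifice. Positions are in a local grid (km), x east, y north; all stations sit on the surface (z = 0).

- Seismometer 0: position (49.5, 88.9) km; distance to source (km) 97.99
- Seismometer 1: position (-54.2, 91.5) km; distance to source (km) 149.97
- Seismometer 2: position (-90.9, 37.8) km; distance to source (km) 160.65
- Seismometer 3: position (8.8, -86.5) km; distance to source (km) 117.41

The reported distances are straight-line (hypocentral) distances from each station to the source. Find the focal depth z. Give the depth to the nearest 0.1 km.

Each station gives a sphere (x−x_i)² + (y−y_i)² + z² = d_i² (stations at z=0).
Subtracting the Seismometer 0 sphere from Seismometer 1 and Seismometer 2: z² cancels, leaving linear equations in x and y:
-207.4 x + 5.2 y = -11932.53
-280.8 x − 102.2 y = -16868.19
Solving: x ≈ 57.697, y ≈ 6.524 km (keep extra digits for the depth step; rounded: 57.7, 6.5).
Then from the Seismometer 0 sphere: z² = 97.99² − (x − 49.5)² − (y − 88.9)² with x = 57.697, y = 6.524, so z ≈ 52.431 ≈ 52.4 km.

52.4 km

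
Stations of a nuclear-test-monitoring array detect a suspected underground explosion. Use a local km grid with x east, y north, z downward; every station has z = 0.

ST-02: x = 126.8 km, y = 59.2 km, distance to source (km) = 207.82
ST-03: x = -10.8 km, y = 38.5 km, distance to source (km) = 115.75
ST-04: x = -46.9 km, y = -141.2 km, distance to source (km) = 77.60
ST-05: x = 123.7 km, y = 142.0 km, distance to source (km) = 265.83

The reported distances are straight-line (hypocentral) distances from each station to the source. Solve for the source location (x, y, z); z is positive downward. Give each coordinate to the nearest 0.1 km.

(-32.2, -71.2, 30.1)

Each station gives a sphere (x−x_i)² + (y−y_i)² + z² = d_i² (stations at z=0).
Subtracting the ST-02 sphere from ST-03 and ST-04: z² cancels, leaving linear equations in x and y:
-275.2 x − 41.4 y = 11807.10
-347.4 x − 400.8 y = 39721.56
Solving: x ≈ -32.192, y ≈ -71.203 km (keep extra digits for the depth step; rounded: -32.2, -71.2).
Then from the ST-02 sphere: z² = 207.82² − (x − 126.8)² − (y − 59.2)² with x = -32.192, y = -71.203, so z ≈ 30.096 ≈ 30.1 km.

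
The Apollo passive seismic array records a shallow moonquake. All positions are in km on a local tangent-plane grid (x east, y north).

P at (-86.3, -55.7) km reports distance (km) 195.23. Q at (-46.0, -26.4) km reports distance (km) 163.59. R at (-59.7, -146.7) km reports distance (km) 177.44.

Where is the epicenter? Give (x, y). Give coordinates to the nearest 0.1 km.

Circle about each station: (x + 86.3)² + (y + 55.7)² = 195.23²; (x + 46.0)² + (y + 26.4)² = 163.59²; (x + 59.7)² + (y + 146.7)² = 177.44².
Subtracting the P equation from the Q and R equations removes the quadratic terms:
80.6 x + 58.6 y = 3615.84
53.2 x − 182.0 y = 21164.60
Solving the 2×2 system: x ≈ 106.7, y ≈ -85.1 km.

(106.7, -85.1)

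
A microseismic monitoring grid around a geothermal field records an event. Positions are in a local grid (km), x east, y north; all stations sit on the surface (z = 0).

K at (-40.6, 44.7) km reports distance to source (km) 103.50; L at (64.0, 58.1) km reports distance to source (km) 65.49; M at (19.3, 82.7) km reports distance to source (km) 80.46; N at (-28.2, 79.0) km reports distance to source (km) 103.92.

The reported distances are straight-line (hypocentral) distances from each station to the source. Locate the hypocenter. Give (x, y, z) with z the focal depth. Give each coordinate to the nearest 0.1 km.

(44.9, 31.9, 56.9)

Each station gives a sphere (x−x_i)² + (y−y_i)² + z² = d_i² (stations at z=0).
Subtracting the K sphere from L and M: z² cancels, leaving linear equations in x and y:
209.2 x + 26.8 y = 10248.47
119.8 x + 76.0 y = 7803.77
Solving: x ≈ 44.902, y ≈ 31.901 km (keep extra digits for the depth step; rounded: 44.9, 31.9).
Then from the K sphere: z² = 103.50² − (x + 40.6)² − (y − 44.7)² with x = 44.902, y = 31.901, so z ≈ 56.902 ≈ 56.9 km.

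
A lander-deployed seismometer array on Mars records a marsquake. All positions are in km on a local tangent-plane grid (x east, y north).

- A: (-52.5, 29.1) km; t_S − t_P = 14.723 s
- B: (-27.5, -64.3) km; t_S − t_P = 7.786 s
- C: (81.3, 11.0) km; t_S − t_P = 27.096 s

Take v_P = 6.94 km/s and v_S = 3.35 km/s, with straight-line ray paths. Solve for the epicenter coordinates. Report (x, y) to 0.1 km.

(-77.9, -62.8)

Distance from S−P lag: d = Δt · v_P v_S / (v_P − v_S) = Δt · (6.94·3.35)/(6.94−3.35) ≈ 6.4760·Δt.
So d_A = 95.35, d_B = 50.42, d_C = 175.47 km.
Circle about each station: (x + 52.5)² + (y − 29.1)² = 95.35²; (x + 27.5)² + (y + 64.3)² = 50.42²; (x − 81.3)² + (y − 11.0)² = 175.47².
Subtracting pairs of circle equations eliminates x²+y² and gives linear equations (the radical axes):
50.0 x − 186.8 y = 7837.13
267.6 x − 36.2 y = -18570.47
Solving the 2×2 system: x ≈ -77.9, y ≈ -62.8 km.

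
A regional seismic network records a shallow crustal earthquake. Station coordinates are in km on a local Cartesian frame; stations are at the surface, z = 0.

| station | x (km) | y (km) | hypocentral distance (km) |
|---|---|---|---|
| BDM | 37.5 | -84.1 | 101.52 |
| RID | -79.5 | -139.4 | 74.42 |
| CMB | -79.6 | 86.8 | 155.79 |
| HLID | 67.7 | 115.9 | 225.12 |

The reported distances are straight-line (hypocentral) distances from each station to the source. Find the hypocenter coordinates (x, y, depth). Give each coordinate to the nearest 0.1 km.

Each station gives a sphere (x−x_i)² + (y−y_i)² + z² = d_i² (stations at z=0).
Subtracting the BDM sphere from RID and CMB: z² cancels, leaving linear equations in x and y:
-234.0 x − 110.6 y = 22041.52
-234.2 x + 341.8 y = -8572.87
Solving: x ≈ -62.197, y ≈ -67.699 km (keep extra digits for the depth step; rounded: -62.2, -67.7).
Then from the BDM sphere: z² = 101.52² − (x − 37.5)² − (y + 84.1)² with x = -62.197, y = -67.699, so z ≈ 9.891 ≈ 9.9 km.

x ≈ -62.2 km, y ≈ -67.7 km, depth ≈ 9.9 km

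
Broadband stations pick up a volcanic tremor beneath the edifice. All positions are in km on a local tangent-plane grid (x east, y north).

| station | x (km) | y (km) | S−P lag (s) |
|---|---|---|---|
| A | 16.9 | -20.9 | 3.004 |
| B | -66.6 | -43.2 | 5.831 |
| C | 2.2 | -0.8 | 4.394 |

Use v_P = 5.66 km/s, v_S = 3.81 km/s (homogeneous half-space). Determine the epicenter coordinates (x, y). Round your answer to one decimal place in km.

x ≈ 0.8 km, y ≈ -52.0 km

Distance from S−P lag: d = Δt · v_P v_S / (v_P − v_S) = Δt · (5.66·3.81)/(5.66−3.81) ≈ 11.6565·Δt.
So d_A = 35.02, d_B = 67.97, d_C = 51.22 km.
Circle about each station: (x − 16.9)² + (y + 20.9)² = 35.02²; (x + 66.6)² + (y + 43.2)² = 67.97²; (x − 2.2)² + (y + 0.8)² = 51.22².
Subtracting pairs of circle equations eliminates x²+y² and gives linear equations (the radical axes):
-167.0 x − 44.6 y = 2185.86
-29.4 x + 40.2 y = -2114.03
Solving the 2×2 system: x ≈ 0.8, y ≈ -52.0 km.
Check against A (with the unrounded x, y): √((x − 16.9)²+(y + 20.9)²) = 35.02 ≈ 35.02 km. ✓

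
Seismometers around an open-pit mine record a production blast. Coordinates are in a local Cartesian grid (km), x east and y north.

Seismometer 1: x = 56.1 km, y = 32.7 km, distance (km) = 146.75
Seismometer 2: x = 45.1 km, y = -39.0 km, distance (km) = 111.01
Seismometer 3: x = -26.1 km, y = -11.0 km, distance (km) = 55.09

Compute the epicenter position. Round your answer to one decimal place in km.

Circle about each station: (x − 56.1)² + (y − 32.7)² = 146.75²; (x − 45.1)² + (y + 39.0)² = 111.01²; (x + 26.1)² + (y + 11.0)² = 55.09².
Subtracting the Seismometer 1 equation from the Seismometer 2 and Seismometer 3 equations removes the quadratic terms:
-22.0 x − 143.4 y = 8550.85
-164.4 x − 87.4 y = 15086.36
Solving the 2×2 system: x ≈ -65.4, y ≈ -49.6 km.
Check against Seismometer 1 (with the unrounded x, y): √((x − 56.1)²+(y − 32.7)²) = 146.75 ≈ 146.75 km. ✓

x ≈ -65.4 km, y ≈ -49.6 km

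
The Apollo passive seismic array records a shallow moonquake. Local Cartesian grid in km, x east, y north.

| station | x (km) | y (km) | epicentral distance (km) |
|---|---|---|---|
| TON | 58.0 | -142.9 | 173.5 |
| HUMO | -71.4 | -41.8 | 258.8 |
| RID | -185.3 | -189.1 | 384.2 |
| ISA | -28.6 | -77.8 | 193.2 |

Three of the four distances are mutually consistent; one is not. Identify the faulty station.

Solve using three stations at a time. Using TON, RID, ISA (subtract circle equations pairwise → linear system) gives (x, y) ≈ (144.9, 7.4).
Distances from that point to each station vs reported:
  TON: calculated 173.6 vs reported 173.5 → residual 0.1 km
  HUMO: calculated 221.8 vs reported 258.8 → residual 37.0 km
  RID: calculated 384.2 vs reported 384.2 → residual 0.0 km
  ISA: calculated 193.3 vs reported 193.2 → residual 0.1 km
TON, RID, ISA are mutually consistent (residuals ≈ 0); HUMO is off by 37.0 km.

HUMO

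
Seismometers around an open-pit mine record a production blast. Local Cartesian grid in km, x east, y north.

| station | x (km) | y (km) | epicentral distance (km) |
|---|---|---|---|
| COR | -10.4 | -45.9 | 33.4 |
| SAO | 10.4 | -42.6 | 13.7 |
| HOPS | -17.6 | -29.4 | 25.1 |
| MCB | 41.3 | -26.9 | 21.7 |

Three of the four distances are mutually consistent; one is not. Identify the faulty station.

HOPS

Solve using three stations at a time. Using COR, SAO, MCB (subtract circle equations pairwise → linear system) gives (x, y) ≈ (20.6, -33.4).
Distances from that point to each station vs reported:
  COR: calculated 33.4 vs reported 33.4 → residual 0.0 km
  SAO: calculated 13.7 vs reported 13.7 → residual 0.0 km
  HOPS: calculated 38.4 vs reported 25.1 → residual 13.3 km
  MCB: calculated 21.7 vs reported 21.7 → residual 0.0 km
COR, SAO, MCB are mutually consistent (residuals ≈ 0); HOPS is off by 13.3 km.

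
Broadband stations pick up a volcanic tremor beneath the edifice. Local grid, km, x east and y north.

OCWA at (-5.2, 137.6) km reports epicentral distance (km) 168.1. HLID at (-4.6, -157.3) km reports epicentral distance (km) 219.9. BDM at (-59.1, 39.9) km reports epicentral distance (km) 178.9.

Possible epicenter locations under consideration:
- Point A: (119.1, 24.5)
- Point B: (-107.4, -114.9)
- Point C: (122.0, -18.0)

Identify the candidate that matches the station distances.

For each candidate, compare |candidate − station| to the reported distance:
Point A: residuals OCWA 0.0, HLID 0.0, BDM 0.0 → max 0.0 km
Point B: residuals OCWA 104.3, HLID 108.7, BDM 16.7 → max 108.7 km
Point C: residuals OCWA 32.9, HLID 31.7, BDM 11.2 → max 32.9 km
Only Point A has all residuals ≈ 0.

Point A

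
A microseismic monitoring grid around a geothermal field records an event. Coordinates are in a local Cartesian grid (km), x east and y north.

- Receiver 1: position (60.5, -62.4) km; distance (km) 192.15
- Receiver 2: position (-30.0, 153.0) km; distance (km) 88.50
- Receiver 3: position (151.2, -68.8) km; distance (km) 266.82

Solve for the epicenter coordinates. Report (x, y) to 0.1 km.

(-73.1, 75.7)

Circle about each station: (x − 60.5)² + (y + 62.4)² = 192.15²; (x + 30.0)² + (y − 153.0)² = 88.50²; (x − 151.2)² + (y + 68.8)² = 266.82².
Subtracting the Receiver 1 equation from the Receiver 2 and Receiver 3 equations removes the quadratic terms:
-181.0 x + 430.8 y = 45844.36
181.4 x − 12.8 y = -14230.42
Solving the 2×2 system: x ≈ -73.1, y ≈ 75.7 km.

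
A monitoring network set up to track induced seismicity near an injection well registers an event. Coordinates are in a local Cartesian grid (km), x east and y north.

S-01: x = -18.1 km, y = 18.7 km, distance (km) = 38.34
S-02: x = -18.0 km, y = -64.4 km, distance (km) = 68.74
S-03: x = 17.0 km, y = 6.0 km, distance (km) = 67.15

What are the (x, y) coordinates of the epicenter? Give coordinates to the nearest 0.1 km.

x ≈ -49.5 km, y ≈ -3.3 km

Circle about each station: (x + 18.1)² + (y − 18.7)² = 38.34²; (x + 18.0)² + (y + 64.4)² = 68.74²; (x − 17.0)² + (y − 6.0)² = 67.15².
Subtracting pairs of circle equations eliminates x²+y² and gives linear equations (the radical axes):
0.2 x − 166.2 y = 538.83
70.2 x − 25.4 y = -3391.47
Solving the 2×2 system: x ≈ -49.5, y ≈ -3.3 km.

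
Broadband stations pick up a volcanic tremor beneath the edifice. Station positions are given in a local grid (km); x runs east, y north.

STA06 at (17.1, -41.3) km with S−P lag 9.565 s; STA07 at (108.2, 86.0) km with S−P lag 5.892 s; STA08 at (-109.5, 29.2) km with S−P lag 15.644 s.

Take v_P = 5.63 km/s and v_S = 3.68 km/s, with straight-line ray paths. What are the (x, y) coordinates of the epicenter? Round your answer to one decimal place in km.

Distance from S−P lag: d = Δt · v_P v_S / (v_P − v_S) = Δt · (5.63·3.68)/(5.63−3.68) ≈ 10.6248·Δt.
So d_STA06 = 101.63, d_STA07 = 62.60, d_STA08 = 166.21 km.
Circle about each station: (x − 17.1)² + (y + 41.3)² = 101.63²; (x − 108.2)² + (y − 86.0)² = 62.60²; (x + 109.5)² + (y − 29.2)² = 166.21².
Subtracting the STA06 equation from the STA07 and STA08 equations removes the quadratic terms:
182.2 x + 254.6 y = 23515.04
-253.2 x + 141.0 y = -6452.32
Solving the 2×2 system: x ≈ 55.0, y ≈ 53.0 km.

x ≈ 55.0 km, y ≈ 53.0 km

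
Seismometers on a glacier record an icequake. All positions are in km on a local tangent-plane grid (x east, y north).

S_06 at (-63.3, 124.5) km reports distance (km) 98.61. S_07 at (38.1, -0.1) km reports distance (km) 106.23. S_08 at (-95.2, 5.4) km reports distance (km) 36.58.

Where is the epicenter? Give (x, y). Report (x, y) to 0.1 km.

(-64.9, 25.9)

Circle about each station: (x + 63.3)² + (y − 124.5)² = 98.61²; (x − 38.1)² + (y + 0.1)² = 106.23²; (x + 95.2)² + (y − 5.4)² = 36.58².
Subtracting pairs of circle equations eliminates x²+y² and gives linear equations (the radical axes):
202.8 x − 249.2 y = -19616.40
-63.8 x − 238.2 y = -2029.10
Solving the 2×2 system: x ≈ -64.9, y ≈ 25.9 km.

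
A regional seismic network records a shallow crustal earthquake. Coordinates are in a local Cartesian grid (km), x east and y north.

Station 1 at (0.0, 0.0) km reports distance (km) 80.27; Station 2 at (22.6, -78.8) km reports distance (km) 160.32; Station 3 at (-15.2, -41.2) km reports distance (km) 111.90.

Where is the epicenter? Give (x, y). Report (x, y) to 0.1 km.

x ≈ -44.5 km, y ≈ 66.8 km

Circle about each station: x² + y² = 80.27²; (x − 22.6)² + (y + 78.8)² = 160.32²; (x + 15.2)² + (y + 41.2)² = 111.90².
Subtracting pairs of circle equations eliminates x²+y² and gives linear equations (the radical axes):
45.2 x − 157.6 y = -12539.03
-30.4 x − 82.4 y = -4149.86
Solving the 2×2 system: x ≈ -44.5, y ≈ 66.8 km.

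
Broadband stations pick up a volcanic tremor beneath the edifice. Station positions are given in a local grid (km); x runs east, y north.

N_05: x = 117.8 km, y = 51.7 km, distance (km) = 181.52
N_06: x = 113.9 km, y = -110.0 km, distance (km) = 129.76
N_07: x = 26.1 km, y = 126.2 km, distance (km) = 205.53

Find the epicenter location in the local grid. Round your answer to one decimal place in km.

Circle about each station: (x − 117.8)² + (y − 51.7)² = 181.52²; (x − 113.9)² + (y + 110.0)² = 129.76²; (x − 26.1)² + (y − 126.2)² = 205.53².
Subtracting the N_05 equation from the N_06 and N_07 equations removes the quadratic terms:
-7.8 x − 323.4 y = 24635.33
-183.4 x + 149.0 y = -9235.15
Solving the 2×2 system: x ≈ -11.3, y ≈ -75.9 km.

-11.3 km east, -75.9 km north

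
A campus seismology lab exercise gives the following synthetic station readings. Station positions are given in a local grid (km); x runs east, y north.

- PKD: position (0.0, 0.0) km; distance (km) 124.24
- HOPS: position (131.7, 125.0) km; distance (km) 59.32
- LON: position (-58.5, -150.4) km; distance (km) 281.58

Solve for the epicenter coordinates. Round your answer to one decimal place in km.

(81.0, 94.2)

Circle about each station: x² + y² = 124.24²; (x − 131.7)² + (y − 125.0)² = 59.32²; (x + 58.5)² + (y + 150.4)² = 281.58².
Subtracting the PKD equation from the HOPS and LON equations removes the quadratic terms:
263.4 x + 250.0 y = 44886.61
-117.0 x − 300.8 y = -37809.31
Solving the 2×2 system: x ≈ 81.0, y ≈ 94.2 km.
Check against PKD (with the unrounded x, y): √(x²+y²) = 124.24 ≈ 124.24 km. ✓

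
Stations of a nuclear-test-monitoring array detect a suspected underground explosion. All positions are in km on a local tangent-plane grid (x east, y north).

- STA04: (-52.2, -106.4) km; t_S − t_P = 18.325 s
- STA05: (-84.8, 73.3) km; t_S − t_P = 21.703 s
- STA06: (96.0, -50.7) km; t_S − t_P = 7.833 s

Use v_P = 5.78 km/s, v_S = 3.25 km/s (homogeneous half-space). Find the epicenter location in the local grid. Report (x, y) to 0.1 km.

49.4 km east, -15.9 km north

Distance from S−P lag: d = Δt · v_P v_S / (v_P − v_S) = Δt · (5.78·3.25)/(5.78−3.25) ≈ 7.4249·Δt.
So d_STA04 = 136.06, d_STA05 = 161.14, d_STA06 = 58.16 km.
Circle about each station: (x + 52.2)² + (y + 106.4)² = 136.06²; (x + 84.8)² + (y − 73.3)² = 161.14²; (x − 96.0)² + (y + 50.7)² = 58.16².
Subtracting pairs of circle equations eliminates x²+y² and gives linear equations (the radical axes):
-65.2 x + 359.4 y = -8935.65
296.4 x + 111.4 y = 12870.43
Solving the 2×2 system: x ≈ 49.4, y ≈ -15.9 km.
Check against STA04 (with the unrounded x, y): √((x + 52.2)²+(y + 106.4)²) = 136.06 ≈ 136.06 km. ✓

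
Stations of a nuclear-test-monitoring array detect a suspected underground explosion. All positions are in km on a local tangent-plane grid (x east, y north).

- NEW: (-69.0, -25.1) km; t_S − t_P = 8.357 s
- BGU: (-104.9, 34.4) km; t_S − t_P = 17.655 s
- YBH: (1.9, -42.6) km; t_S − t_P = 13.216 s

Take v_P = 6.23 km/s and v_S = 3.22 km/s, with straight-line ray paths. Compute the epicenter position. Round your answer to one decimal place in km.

(-77.8, -80.1)

Distance from S−P lag: d = Δt · v_P v_S / (v_P − v_S) = Δt · (6.23·3.22)/(6.23−3.22) ≈ 6.6647·Δt.
So d_NEW = 55.70, d_BGU = 117.66, d_YBH = 88.08 km.
Circle about each station: (x + 69.0)² + (y + 25.1)² = 55.70²; (x + 104.9)² + (y − 34.4)² = 117.66²; (x − 1.9)² + (y + 42.6)² = 88.08².
Subtracting pairs of circle equations eliminates x²+y² and gives linear equations (the radical axes):
-71.8 x + 119.0 y = -3945.03
141.8 x − 35.0 y = -8228.24
Solving the 2×2 system: x ≈ -77.8, y ≈ -80.1 km.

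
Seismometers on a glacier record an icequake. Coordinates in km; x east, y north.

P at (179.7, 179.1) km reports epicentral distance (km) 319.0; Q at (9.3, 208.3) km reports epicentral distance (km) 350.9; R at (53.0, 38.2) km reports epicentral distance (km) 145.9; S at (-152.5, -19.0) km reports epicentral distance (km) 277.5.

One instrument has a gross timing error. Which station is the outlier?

Solve using three stations at a time. Using P, Q, S (subtract circle equations pairwise → linear system) gives (x, y) ≈ (101.7, -130.2).
Distances from that point to each station vs reported:
  P: calculated 319.0 vs reported 319.0 → residual 0.0 km
  Q: calculated 350.9 vs reported 350.9 → residual 0.0 km
  R: calculated 175.3 vs reported 145.9 → residual 29.4 km
  S: calculated 277.5 vs reported 277.5 → residual 0.0 km
P, Q, S are mutually consistent (residuals ≈ 0); R is off by 29.4 km.

R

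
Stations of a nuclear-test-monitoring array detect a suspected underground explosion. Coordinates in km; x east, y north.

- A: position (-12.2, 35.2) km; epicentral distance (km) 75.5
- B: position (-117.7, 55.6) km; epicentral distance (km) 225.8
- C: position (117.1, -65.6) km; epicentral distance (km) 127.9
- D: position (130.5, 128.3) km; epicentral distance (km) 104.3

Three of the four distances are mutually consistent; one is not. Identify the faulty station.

B

Solve using three stations at a time. Using A, C, D (subtract circle equations pairwise → linear system) gives (x, y) ≈ (61.9, 49.8).
Distances from that point to each station vs reported:
  A: calculated 75.5 vs reported 75.5 → residual 0.0 km
  B: calculated 179.7 vs reported 225.8 → residual 46.1 km
  C: calculated 127.9 vs reported 127.9 → residual 0.0 km
  D: calculated 104.3 vs reported 104.3 → residual 0.0 km
A, C, D are mutually consistent (residuals ≈ 0); B is off by 46.1 km.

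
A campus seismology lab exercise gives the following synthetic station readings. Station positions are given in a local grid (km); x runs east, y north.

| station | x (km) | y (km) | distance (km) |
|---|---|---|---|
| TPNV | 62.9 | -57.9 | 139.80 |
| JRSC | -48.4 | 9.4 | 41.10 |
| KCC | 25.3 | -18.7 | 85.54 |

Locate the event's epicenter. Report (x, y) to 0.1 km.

-30.3 km east, 46.3 km north

Circle about each station: (x − 62.9)² + (y + 57.9)² = 139.80²; (x + 48.4)² + (y − 9.4)² = 41.10²; (x − 25.3)² + (y + 18.7)² = 85.54².
Subtracting pairs of circle equations eliminates x²+y² and gives linear equations (the radical axes):
-222.6 x + 134.6 y = 12976.93
-75.2 x + 78.4 y = 5907.91
Solving the 2×2 system: x ≈ -30.3, y ≈ 46.3 km.
Check against TPNV (with the unrounded x, y): √((x − 62.9)²+(y + 57.9)²) = 139.79 ≈ 139.80 km. ✓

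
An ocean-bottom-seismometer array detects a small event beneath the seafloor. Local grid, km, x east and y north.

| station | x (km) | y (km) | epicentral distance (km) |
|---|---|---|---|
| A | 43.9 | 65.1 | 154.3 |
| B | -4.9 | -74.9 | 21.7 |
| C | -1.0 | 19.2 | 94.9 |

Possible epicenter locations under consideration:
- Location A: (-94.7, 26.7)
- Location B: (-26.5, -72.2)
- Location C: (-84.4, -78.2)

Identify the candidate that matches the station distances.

For each candidate, compare |candidate − station| to the reported distance:
Location A: residuals A 10.5, B 113.9, C 0.9 → max 113.9 km
Location B: residuals A 0.0, B 0.1, C 0.0 → max 0.1 km
Location C: residuals A 38.0, B 57.9, C 33.3 → max 57.9 km
Only Location B has all residuals ≈ 0.

Location B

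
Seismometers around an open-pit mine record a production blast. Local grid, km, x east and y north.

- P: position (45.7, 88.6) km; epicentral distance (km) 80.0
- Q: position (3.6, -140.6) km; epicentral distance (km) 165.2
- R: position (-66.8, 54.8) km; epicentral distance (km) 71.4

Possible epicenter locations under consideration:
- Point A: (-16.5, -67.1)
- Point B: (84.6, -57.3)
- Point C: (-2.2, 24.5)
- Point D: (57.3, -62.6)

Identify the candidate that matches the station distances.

For each candidate, compare |candidate − station| to the reported distance:
Point A: residuals P 87.7, Q 89.0, R 60.5 → max 89.0 km
Point B: residuals P 71.0, Q 49.0, R 117.0 → max 117.0 km
Point C: residuals P 0.0, Q 0.0, R 0.0 → max 0.0 km
Point D: residuals P 71.6, Q 70.5, R 99.4 → max 99.4 km
Only Point C has all residuals ≈ 0.

Point C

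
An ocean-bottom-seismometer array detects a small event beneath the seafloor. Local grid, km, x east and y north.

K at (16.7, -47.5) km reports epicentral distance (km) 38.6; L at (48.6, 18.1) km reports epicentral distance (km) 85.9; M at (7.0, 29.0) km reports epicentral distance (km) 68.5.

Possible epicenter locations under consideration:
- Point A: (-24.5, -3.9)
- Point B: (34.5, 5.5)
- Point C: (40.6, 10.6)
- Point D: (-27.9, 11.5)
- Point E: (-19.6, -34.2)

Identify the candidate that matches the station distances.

For each candidate, compare |candidate − station| to the reported distance:
Point A: residuals K 21.4, L 9.6, M 23.0 → max 23.0 km
Point B: residuals K 17.3, L 67.0, M 32.3 → max 67.0 km
Point C: residuals K 24.2, L 74.9, M 30.2 → max 74.9 km
Point D: residuals K 35.4, L 9.1, M 29.5 → max 35.4 km
Point E: residuals K 0.1, L 0.0, M 0.1 → max 0.1 km
Only Point E has all residuals ≈ 0.

Point E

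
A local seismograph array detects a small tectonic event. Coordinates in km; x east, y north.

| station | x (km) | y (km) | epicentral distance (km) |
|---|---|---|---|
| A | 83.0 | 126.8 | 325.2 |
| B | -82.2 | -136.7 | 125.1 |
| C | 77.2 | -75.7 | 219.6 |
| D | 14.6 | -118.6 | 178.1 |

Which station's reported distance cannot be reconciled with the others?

Solve using three stations at a time. Using B, C, D (subtract circle equations pairwise → linear system) gives (x, y) ≈ (-136.2, -23.7).
Distances from that point to each station vs reported:
  A: calculated 265.9 vs reported 325.2 → residual 59.3 km
  B: calculated 125.2 vs reported 125.1 → residual 0.1 km
  C: calculated 219.7 vs reported 219.6 → residual 0.1 km
  D: calculated 178.2 vs reported 178.1 → residual 0.1 km
B, C, D are mutually consistent (residuals ≈ 0); A is off by 59.3 km.

A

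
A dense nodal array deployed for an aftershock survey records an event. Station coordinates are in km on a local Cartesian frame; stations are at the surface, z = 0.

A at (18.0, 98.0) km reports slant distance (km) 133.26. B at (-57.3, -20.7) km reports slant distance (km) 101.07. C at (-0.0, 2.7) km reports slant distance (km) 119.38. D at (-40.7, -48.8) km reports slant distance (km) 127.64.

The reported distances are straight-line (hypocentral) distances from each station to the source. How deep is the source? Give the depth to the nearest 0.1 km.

z ≈ 65.0 km

Each station gives a sphere (x−x_i)² + (y−y_i)² + z² = d_i² (stations at z=0).
Subtracting the A sphere from B and C: z² cancels, leaving linear equations in x and y:
-150.6 x − 237.4 y = 1326.86
-36.0 x − 190.6 y = -6414.07
Solving: x ≈ -88.084, y ≈ 50.289 km (keep extra digits for the depth step; rounded: -88.1, 50.3).
Then from the A sphere: z² = 133.26² − (x − 18.0)² − (y − 98.0)² with x = -88.084, y = 50.289, so z ≈ 65.024 ≈ 65.0 km.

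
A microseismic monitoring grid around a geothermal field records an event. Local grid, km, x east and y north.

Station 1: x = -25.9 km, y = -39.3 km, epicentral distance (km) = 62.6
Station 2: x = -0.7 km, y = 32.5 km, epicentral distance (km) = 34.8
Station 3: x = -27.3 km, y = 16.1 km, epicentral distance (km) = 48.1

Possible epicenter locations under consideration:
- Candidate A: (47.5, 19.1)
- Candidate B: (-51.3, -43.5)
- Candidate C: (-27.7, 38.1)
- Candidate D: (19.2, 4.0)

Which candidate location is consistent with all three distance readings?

Candidate D

For each candidate, compare |candidate − station| to the reported distance:
Candidate A: residuals Station 1 31.2, Station 2 15.2, Station 3 26.8 → max 31.2 km
Candidate B: residuals Station 1 36.9, Station 2 56.5, Station 3 16.2 → max 56.5 km
Candidate C: residuals Station 1 14.8, Station 2 7.2, Station 3 26.1 → max 26.1 km
Candidate D: residuals Station 1 0.1, Station 2 0.0, Station 3 0.1 → max 0.1 km
Only Candidate D has all residuals ≈ 0.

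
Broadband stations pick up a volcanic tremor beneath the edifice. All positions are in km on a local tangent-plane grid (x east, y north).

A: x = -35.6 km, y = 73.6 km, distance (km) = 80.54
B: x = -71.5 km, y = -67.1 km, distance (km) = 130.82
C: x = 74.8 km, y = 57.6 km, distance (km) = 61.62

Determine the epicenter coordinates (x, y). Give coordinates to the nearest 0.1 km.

Circle about each station: (x + 35.6)² + (y − 73.6)² = 80.54²; (x + 71.5)² + (y + 67.1)² = 130.82²; (x − 74.8)² + (y − 57.6)² = 61.62².
Subtracting the A equation from the B and C equations removes the quadratic terms:
-71.8 x − 281.4 y = -7696.84
220.8 x − 32.0 y = 4918.15
Solving the 2×2 system: x ≈ 25.3, y ≈ 20.9 km.

(25.3, 20.9)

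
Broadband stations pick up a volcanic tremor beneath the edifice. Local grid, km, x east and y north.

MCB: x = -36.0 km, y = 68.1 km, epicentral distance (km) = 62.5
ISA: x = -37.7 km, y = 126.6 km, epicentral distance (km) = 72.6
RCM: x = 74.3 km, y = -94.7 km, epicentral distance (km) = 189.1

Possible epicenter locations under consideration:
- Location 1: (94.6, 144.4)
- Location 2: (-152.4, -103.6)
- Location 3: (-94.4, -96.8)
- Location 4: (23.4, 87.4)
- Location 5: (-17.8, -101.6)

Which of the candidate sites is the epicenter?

Location 4

For each candidate, compare |candidate − station| to the reported distance:
Location 1: residuals MCB 88.8, ISA 60.9, RCM 50.9 → max 88.8 km
Location 2: residuals MCB 144.9, ISA 184.6, RCM 37.8 → max 184.6 km
Location 3: residuals MCB 112.4, ISA 157.9, RCM 20.4 → max 157.9 km
Location 4: residuals MCB 0.0, ISA 0.0, RCM 0.0 → max 0.0 km
Location 5: residuals MCB 108.2, ISA 156.5, RCM 96.7 → max 156.5 km
Only Location 4 has all residuals ≈ 0.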